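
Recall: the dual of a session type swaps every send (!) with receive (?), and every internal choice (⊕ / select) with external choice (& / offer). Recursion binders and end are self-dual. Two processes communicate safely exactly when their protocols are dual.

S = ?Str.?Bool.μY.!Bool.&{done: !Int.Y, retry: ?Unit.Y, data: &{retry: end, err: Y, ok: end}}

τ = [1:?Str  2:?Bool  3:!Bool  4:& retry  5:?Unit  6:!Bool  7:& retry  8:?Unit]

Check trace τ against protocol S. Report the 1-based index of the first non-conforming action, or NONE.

@1 ?Str  ok  residual = ?Bool.μY.…
@2 ?Bool  ok  residual = μY.…
@3 !Bool  ok  residual = &{done: !Int.μY.…, retry: ?Unit.μY.…, data: &{retry: end, err: μY.…, ok: end}}
@4 & retry  ok  residual = ?Unit.μY.…
@5 ?Unit  ok  residual = μY.…
@6 !Bool  ok  residual = &{done: !Int.μY.…, retry: ?Unit.μY.…, data: &{retry: end, err: μY.…, ok: end}}
@7 & retry  ok  residual = ?Unit.μY.…
@8 ?Unit  ok  residual = μY.…
all 8 steps conform

NONE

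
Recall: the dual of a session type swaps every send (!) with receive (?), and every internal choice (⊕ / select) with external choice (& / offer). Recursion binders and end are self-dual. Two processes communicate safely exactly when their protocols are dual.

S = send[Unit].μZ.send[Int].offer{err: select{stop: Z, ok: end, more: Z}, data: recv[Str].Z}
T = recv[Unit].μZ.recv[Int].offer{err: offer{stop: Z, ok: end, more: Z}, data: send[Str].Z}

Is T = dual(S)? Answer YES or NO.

send[Unit] vs recv[Unit]  ok
  μZ vs μZ  ok (rec unchanged)
    send[Int] vs recv[Int]  ok
      offer{err,data} vs offer{err,data}  ✗ choice polarity not flipped — not dual

NO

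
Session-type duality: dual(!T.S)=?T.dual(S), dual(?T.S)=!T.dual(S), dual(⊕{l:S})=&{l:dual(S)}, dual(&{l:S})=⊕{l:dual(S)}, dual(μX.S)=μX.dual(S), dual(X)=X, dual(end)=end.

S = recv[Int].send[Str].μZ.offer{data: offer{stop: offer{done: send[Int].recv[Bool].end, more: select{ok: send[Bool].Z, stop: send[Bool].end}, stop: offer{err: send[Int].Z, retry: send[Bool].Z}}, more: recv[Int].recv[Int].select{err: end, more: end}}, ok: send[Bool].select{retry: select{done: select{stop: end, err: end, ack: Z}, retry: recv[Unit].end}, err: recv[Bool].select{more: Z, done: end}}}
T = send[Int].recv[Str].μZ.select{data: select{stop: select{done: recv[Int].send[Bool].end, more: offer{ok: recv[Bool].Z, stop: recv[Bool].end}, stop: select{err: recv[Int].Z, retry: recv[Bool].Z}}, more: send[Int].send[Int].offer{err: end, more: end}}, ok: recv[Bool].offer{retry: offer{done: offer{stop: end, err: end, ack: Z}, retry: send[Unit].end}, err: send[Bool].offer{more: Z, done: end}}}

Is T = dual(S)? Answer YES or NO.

recv[Int] ‖ send[Int]  ok
  send[Str] ‖ recv[Str]  ok
    μZ ‖ μZ  ok (binder kept)
      offer{data,ok} ‖ select{data,ok}  ok labels match
        [data]
          offer{stop,more} ‖ select{stop,more}  ok labels match
            [stop]
              offer{done,more,stop} ‖ select{done,more,stop}  ok labels match
                [done]
                  send[Int] ‖ recv[Int]  ok
                    recv[Bool] ‖ send[Bool]  ok
                      end ‖ end  ok
                [more]
                  select{ok,stop} ‖ offer{ok,stop}  ok labels match
                    [ok]
                      send[Bool] ‖ recv[Bool]  ok
                        Z ‖ Z  ok
                    [stop]
                      send[Bool] ‖ recv[Bool]  ok
                        end ‖ end  ok
                [stop]
                  offer{err,retry} ‖ select{err,retry}  ok labels match
                    [err]
                      send[Int] ‖ recv[Int]  ok
                        Z ‖ Z  ok
                    [retry]
                      send[Bool] ‖ recv[Bool]  ok
                        Z ‖ Z  ok
            [more]
              recv[Int] ‖ send[Int]  ok
                recv[Int] ‖ send[Int]  ok
                  select{err,more} ‖ offer{err,more}  ok labels match
                    [err]
                      end ‖ end  ok
                    [more]
                      end ‖ end  ok
        [ok]
          send[Bool] ‖ recv[Bool]  ok
            select{retry,err} ‖ offer{retry,err}  ok labels match
              [retry]
                select{done,retry} ‖ offer{done,retry}  ok labels match
                  [done]
                    select{stop,err,ack} ‖ offer{stop,err,ack}  ok labels match
                      [stop]
                        end ‖ end  ok
                      [err]
                        end ‖ end  ok
                      [ack]
                        Z ‖ Z  ok
                  [retry]
                    recv[Unit] ‖ send[Unit]  ok
                      end ‖ end  ok
              [err]
                recv[Bool] ‖ send[Bool]  ok
                  select{more,done} ‖ offer{more,done}  ok labels match
                    [more]
                      Z ‖ Z  ok
                    [done]
                      end ‖ end  ok

YES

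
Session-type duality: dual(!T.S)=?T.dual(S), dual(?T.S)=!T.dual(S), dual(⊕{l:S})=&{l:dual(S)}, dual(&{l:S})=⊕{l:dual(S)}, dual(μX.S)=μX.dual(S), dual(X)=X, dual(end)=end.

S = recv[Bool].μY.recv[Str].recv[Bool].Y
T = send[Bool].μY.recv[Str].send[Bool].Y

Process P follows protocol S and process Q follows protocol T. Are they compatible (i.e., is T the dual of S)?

recv[Bool] vs send[Bool]  ok
  μY vs μY  ok (binder kept)
    recv[Str] vs recv[Str]  ✗ same direction on both sides — not dual

NO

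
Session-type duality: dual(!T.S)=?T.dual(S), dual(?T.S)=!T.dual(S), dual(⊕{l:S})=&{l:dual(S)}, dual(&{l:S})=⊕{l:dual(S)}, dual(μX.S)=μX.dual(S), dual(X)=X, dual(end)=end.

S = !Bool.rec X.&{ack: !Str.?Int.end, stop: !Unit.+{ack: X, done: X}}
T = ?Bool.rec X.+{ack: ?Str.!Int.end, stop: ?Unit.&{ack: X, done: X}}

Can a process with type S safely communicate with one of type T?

YES

!Bool ‖ ?Bool  ok
  rec X ‖ rec X  ok (binder kept)
    &{ack,stop} ‖ +{ack,stop}  ok labels match
      [ack]
        !Str ‖ ?Str  ok
          ?Int ‖ !Int  ok
            end ‖ end  ok
      [stop]
        !Unit ‖ ?Unit  ok
          +{ack,done} ‖ &{ack,done}  ok labels match
            [ack]
              X ‖ X  ok
            [done]
              X ‖ X  ok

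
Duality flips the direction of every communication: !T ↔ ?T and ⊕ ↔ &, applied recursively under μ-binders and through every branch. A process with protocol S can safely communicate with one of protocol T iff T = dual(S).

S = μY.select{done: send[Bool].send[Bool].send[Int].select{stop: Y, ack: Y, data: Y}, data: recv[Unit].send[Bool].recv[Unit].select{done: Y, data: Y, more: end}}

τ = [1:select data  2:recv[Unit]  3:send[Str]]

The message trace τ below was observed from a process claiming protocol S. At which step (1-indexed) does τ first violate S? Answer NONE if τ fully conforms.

3

step 1: select data  ✓  now at recv[Unit].send[Bool].recv[Unit].select{done: μY.…, data: μY.…, more: end}
step 2: recv[Unit]  ✓  now at send[Bool].recv[Unit].select{done: μY.…, data: μY.…, more: end}
step 3: got send[Str], protocol expects send[Bool]  ✗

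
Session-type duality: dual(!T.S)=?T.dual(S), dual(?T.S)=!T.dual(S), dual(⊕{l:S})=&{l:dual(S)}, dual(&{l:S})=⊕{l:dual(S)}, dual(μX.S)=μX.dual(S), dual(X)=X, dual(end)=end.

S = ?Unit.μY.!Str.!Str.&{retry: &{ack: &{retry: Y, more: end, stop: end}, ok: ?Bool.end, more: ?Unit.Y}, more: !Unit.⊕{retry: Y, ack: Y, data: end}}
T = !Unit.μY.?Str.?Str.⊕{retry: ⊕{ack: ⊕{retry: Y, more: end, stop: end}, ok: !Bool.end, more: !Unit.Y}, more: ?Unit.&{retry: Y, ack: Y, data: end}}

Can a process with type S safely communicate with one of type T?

?Unit | !Unit  match
  μY | μY  match (μ self-dual)
    !Str | ?Str  match
      !Str | ?Str  match
        &{retry,more} | ⊕{retry,more}  match label sets agree
          [retry]
            &{ack,ok,more} | ⊕{ack,ok,more}  match label sets agree
              [ack]
                &{retry,more,stop} | ⊕{retry,more,stop}  match label sets agree
                  [retry]
                    Y | Y  match
                  [more]
                    end | end  match
                  [stop]
                    end | end  match
              [ok]
                ?Bool | !Bool  match
                  end | end  match
              [more]
                ?Unit | !Unit  match
                  Y | Y  match
          [more]
            !Unit | ?Unit  match
              ⊕{retry,ack,data} | &{retry,ack,data}  match label sets agree
                [retry]
                  Y | Y  match
                [ack]
                  Y | Y  match
                [data]
                  end | end  match

YES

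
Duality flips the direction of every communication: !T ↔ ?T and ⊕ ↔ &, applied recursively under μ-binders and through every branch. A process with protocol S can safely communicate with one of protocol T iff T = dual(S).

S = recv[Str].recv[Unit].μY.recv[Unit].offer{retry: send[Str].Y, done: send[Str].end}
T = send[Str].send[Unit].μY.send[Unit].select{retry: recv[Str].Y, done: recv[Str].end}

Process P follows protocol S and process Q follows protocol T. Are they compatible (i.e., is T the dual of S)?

YES

recv[Str] | send[Str]  match
  recv[Unit] | send[Unit]  match
    μY | μY  match (rec unchanged)
      recv[Unit] | send[Unit]  match
        offer{retry,done} | select{retry,done}  match same labels
          case retry:
            send[Str] | recv[Str]  match
              Y | Y  match
          case done:
            send[Str] | recv[Str]  match
              end | end  match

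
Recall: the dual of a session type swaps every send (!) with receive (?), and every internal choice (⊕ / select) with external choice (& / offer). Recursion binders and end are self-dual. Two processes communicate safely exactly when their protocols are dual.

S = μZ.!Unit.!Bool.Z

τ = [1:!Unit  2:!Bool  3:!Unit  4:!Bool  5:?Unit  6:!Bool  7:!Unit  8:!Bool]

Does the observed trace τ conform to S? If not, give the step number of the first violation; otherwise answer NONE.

5

@1 !Unit  ✓  cont: !Bool.μZ.…
@2 !Bool  ✓  cont: μZ.…
@3 !Unit  ✓  cont: !Bool.μZ.…
@4 !Bool  ✓  cont: μZ.…
@5 got ?Unit, protocol expects !Unit  ✗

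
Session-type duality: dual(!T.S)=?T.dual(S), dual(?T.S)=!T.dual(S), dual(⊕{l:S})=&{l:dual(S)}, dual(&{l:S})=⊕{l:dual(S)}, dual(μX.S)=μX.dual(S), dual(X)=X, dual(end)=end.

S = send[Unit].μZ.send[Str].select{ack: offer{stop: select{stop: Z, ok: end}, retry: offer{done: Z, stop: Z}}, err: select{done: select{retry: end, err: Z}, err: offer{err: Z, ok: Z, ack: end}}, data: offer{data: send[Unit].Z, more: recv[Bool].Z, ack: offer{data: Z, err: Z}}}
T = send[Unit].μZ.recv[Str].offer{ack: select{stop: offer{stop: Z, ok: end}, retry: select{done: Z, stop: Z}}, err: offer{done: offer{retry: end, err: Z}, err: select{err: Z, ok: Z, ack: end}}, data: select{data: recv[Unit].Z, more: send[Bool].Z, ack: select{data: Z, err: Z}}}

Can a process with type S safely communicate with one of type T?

send[Unit] | send[Unit]  ✗ same direction on both sides — not dual

NO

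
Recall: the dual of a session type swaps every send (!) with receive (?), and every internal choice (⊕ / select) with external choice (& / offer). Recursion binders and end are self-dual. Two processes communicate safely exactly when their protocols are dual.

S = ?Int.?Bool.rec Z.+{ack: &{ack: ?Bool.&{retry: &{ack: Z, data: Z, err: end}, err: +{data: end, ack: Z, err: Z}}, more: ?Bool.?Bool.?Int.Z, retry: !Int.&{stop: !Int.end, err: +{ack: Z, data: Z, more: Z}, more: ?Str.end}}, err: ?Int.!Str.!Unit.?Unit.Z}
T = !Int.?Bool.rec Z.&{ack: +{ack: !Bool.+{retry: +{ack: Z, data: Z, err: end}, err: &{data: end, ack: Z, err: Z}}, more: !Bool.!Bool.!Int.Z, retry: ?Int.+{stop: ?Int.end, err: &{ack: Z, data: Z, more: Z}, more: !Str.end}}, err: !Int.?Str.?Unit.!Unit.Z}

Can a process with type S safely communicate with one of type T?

NO

?Int vs !Int  ✓
  ?Bool vs ?Bool  ✗ same direction on both sides — not dual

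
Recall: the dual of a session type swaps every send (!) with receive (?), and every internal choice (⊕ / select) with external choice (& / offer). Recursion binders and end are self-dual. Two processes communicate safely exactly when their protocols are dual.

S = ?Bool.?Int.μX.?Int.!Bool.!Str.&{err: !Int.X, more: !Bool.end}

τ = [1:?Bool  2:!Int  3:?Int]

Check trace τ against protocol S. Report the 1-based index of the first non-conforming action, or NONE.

2

[1] ?Bool  match  now at ?Int.μX.…
[2] got !Int, protocol expects ?Int  ✗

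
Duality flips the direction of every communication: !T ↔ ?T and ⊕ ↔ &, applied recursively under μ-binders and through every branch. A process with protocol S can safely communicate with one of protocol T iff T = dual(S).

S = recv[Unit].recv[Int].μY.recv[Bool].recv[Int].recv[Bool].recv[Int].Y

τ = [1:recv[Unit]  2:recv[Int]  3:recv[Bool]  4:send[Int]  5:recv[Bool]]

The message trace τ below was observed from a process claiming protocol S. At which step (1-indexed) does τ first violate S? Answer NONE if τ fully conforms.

[1] recv[Unit]  match  now at recv[Int].μY.…
[2] recv[Int]  match  now at μY.…
[3] recv[Bool]  match  now at recv[Int].recv[Bool].recv[Int].μY.…
[4] got send[Int], protocol expects recv[Int]  ✗

4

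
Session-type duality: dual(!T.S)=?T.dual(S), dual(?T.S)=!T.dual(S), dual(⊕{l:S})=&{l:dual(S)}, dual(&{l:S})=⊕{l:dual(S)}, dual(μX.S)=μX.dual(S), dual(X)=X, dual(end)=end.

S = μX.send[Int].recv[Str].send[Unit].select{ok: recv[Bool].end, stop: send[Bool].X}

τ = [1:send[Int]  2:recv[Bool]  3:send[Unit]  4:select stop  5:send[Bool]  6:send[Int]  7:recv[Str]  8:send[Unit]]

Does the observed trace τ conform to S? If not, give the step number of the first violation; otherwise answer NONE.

[1] send[Int]  match  residual = recv[Str].send[Unit].select{ok: recv[Bool].end, stop: send[Bool].μX.…}
[2] got recv[Bool], protocol expects recv[Str]  ✗

2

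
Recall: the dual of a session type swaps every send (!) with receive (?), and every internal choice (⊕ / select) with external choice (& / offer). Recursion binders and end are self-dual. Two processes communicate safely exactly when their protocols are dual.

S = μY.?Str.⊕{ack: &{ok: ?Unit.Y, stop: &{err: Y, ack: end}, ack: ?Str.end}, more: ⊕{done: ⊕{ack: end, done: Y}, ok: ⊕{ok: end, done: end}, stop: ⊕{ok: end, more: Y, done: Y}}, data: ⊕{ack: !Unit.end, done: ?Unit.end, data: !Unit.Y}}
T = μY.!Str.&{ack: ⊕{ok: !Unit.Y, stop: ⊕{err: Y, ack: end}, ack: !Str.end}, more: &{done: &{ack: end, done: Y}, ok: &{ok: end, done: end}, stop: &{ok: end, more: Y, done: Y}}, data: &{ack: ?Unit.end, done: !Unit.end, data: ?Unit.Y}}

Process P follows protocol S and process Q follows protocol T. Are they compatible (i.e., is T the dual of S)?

YES

μY vs μY  ✓ (binder kept)
  ?Str vs !Str  ✓
    ⊕{ack,more,data} vs &{ack,more,data}  ✓ label sets agree
      case ack:
        &{ok,stop,ack} vs ⊕{ok,stop,ack}  ✓ label sets agree
          case ok:
            ?Unit vs !Unit  ✓
              Y vs Y  ✓
          case stop:
            &{err,ack} vs ⊕{err,ack}  ✓ label sets agree
              case err:
                Y vs Y  ✓
              case ack:
                end vs end  ✓
          case ack:
            ?Str vs !Str  ✓
              end vs end  ✓
      case more:
        ⊕{done,ok,stop} vs &{done,ok,stop}  ✓ label sets agree
          case done:
            ⊕{ack,done} vs &{ack,done}  ✓ label sets agree
              case ack:
                end vs end  ✓
              case done:
                Y vs Y  ✓
          case ok:
            ⊕{ok,done} vs &{ok,done}  ✓ label sets agree
              case ok:
                end vs end  ✓
              case done:
                end vs end  ✓
          case stop:
            ⊕{ok,more,done} vs &{ok,more,done}  ✓ label sets agree
              case ok:
                end vs end  ✓
              case more:
                Y vs Y  ✓
              case done:
                Y vs Y  ✓
      case data:
        ⊕{ack,done,data} vs &{ack,done,data}  ✓ label sets agree
          case ack:
            !Unit vs ?Unit  ✓
              end vs end  ✓
          case done:
            ?Unit vs !Unit  ✓
              end vs end  ✓
          case data:
            !Unit vs ?Unit  ✓
              Y vs Y  ✓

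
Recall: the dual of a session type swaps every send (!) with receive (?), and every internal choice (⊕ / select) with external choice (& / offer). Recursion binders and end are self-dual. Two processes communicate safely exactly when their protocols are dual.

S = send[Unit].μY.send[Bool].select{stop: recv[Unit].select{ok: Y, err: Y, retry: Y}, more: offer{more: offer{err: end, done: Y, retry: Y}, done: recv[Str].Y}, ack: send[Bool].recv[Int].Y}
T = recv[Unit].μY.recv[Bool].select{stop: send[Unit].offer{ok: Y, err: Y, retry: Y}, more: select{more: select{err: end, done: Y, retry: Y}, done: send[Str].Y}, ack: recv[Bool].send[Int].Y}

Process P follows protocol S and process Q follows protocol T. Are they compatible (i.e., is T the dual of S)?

send[Unit] vs recv[Unit]  ok
  μY vs μY  ok (μ self-dual)
    send[Bool] vs recv[Bool]  ok
      select{stop,more,ack} vs select{stop,more,ack}  ✗ choice polarity not flipped — not dual

NO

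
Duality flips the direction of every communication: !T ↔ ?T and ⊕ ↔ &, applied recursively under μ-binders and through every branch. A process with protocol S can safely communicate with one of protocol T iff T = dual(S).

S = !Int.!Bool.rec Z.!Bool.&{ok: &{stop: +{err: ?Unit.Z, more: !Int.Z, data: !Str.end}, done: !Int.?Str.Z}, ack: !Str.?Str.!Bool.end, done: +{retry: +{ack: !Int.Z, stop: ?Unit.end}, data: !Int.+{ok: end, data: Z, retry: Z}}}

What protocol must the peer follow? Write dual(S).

?Int.?Bool.rec Z.?Bool.+{ok: +{stop: &{err: !Unit.Z, more: ?Int.Z, data: ?Str.end}, done: ?Int.!Str.Z}, ack: ?Str.!Str.?Bool.end, done: &{retry: &{ack: ?Int.Z, stop: !Unit.end}, data: ?Int.&{ok: end, data: Z, retry: Z}}}

!Int ↦ ?Int
  !Bool ↦ ?Bool
    rec Z ↦ rec Z  (μ self-dual)
      !Bool ↦ ?Bool
        &{ok,ack,done} ↦ +{ok,ack,done}  (external→internal)
          case ok:
            &{stop,done} ↦ +{stop,done}  (external→internal)
              case stop:
                +{err,more,data} ↦ &{err,more,data}  (select→offer)
                  case err:
                    ?Unit ↦ !Unit
                      dual(Z) = Z
                  case more:
                    !Int ↦ ?Int
                      dual(Z) = Z
                  case data:
                    !Str ↦ ?Str
                      dual(end) = end
              case done:
                !Int ↦ ?Int
                  ?Str ↦ !Str
                    dual(Z) = Z
          case ack:
            !Str ↦ ?Str
              ?Str ↦ !Str
                !Bool ↦ ?Bool
                  dual(end) = end
          case done:
            +{retry,data} ↦ &{retry,data}  (select→offer)
              case retry:
                +{ack,stop} ↦ &{ack,stop}  (select→offer)
                  case ack:
                    !Int ↦ ?Int
                      dual(Z) = Z
                  case stop:
                    ?Unit ↦ !Unit
                      dual(end) = end
              case data:
                !Int ↦ ?Int
                  +{ok,data,retry} ↦ &{ok,data,retry}  (select→offer)
                    case ok:
                      dual(end) = end
                    case data:
                      dual(Z) = Z
                    case retry:
                      dual(Z) = Z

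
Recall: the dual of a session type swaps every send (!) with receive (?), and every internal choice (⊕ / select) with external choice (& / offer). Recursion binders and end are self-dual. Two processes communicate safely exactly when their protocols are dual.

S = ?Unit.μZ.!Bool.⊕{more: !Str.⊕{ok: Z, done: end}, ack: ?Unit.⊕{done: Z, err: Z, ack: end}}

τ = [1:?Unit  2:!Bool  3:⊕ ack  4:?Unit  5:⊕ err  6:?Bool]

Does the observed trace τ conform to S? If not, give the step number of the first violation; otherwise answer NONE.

@1 ?Unit  match  cont: μZ.…
@2 !Bool  match  cont: ⊕{more: !Str.⊕{ok: μZ.…, done: end}, ack: ?Unit.⊕{done: μZ.…, err: μZ.…, ack: end}}
@3 ⊕ ack  match  cont: ?Unit.⊕{done: μZ.…, err: μZ.…, ack: end}
@4 ?Unit  match  cont: ⊕{done: μZ.…, err: μZ.…, ack: end}
@5 ⊕ err  match  cont: μZ.…
@6 got ?Bool, protocol expects !Bool  ✗

6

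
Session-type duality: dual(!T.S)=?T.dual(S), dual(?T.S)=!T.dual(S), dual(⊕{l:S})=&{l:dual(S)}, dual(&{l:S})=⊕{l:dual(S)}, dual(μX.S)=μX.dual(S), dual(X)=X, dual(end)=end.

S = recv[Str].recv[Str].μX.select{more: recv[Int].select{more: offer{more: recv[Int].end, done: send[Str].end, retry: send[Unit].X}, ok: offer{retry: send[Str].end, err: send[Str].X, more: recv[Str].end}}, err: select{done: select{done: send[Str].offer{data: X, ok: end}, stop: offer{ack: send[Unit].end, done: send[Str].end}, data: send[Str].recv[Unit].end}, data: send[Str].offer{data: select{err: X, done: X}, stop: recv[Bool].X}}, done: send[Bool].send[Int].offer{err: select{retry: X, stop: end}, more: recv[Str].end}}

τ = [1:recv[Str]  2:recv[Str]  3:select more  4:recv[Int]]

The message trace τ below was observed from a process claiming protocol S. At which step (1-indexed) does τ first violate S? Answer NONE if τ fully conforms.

step 1: recv[Str]  ✓  residual = recv[Str].μX.…
step 2: recv[Str]  ✓  residual = μX.…
step 3: select more  ✓  residual = recv[Int].select{more: offer{more: recv[Int].end, done: send[Str].end, retry: send[Unit].μX.…}, ok: offer{retry: send[Str].end, err: send[Str].μX.…, more: recv[Str].end}}
step 4: recv[Int]  ✓  residual = select{more: offer{more: recv[Int].end, done: send[Str].end, retry: send[Unit].μX.…}, ok: offer{retry: send[Str].end, err: send[Str].μX.…, more: recv[Str].end}}
trace exhausted — no violation

NONE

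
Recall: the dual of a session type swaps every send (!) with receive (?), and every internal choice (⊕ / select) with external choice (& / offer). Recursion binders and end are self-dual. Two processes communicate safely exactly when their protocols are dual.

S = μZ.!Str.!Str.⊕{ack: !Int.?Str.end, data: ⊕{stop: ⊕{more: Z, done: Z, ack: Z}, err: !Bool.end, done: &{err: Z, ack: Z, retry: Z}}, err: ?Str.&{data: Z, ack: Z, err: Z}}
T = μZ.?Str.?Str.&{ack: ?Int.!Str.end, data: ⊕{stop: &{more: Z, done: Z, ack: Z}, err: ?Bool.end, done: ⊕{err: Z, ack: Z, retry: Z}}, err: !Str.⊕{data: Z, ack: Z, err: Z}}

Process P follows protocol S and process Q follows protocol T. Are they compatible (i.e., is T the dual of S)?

μZ | μZ  ✓ (μ self-dual)
  !Str | ?Str  ✓
    !Str | ?Str  ✓
      ⊕{ack,data,err} | &{ack,data,err}  ✓ labels match
        case ack:
          !Int | ?Int  ✓
            ?Str | !Str  ✓
              end | end  ✓
        case data:
          ⊕{stop,err,done} | ⊕{stop,err,done}  ✗ choice polarity not flipped — not dual

NO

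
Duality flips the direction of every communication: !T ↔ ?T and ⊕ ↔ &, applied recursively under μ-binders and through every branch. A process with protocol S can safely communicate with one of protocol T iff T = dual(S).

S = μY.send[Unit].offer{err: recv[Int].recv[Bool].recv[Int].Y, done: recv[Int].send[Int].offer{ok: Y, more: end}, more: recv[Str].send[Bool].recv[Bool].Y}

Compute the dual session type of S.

μY.recv[Unit].select{err: send[Int].send[Bool].send[Int].Y, done: send[Int].recv[Int].select{ok: Y, more: end}, more: send[Str].recv[Bool].send[Bool].Y}

μY = μY  (rec unchanged)
  send[Unit] = recv[Unit]
    offer{err,done,more} = select{err,done,more}  (offer→select)
      • err:
        recv[Int] = send[Int]
          recv[Bool] = send[Bool]
            recv[Int] = send[Int]
              Y ↦ Y
      • done:
        recv[Int] = send[Int]
          send[Int] = recv[Int]
            offer{ok,more} = select{ok,more}  (offer→select)
              • ok:
                Y ↦ Y
              • more:
                end ↦ end
      • more:
        recv[Str] = send[Str]
          send[Bool] = recv[Bool]
            recv[Bool] = send[Bool]
              Y ↦ Y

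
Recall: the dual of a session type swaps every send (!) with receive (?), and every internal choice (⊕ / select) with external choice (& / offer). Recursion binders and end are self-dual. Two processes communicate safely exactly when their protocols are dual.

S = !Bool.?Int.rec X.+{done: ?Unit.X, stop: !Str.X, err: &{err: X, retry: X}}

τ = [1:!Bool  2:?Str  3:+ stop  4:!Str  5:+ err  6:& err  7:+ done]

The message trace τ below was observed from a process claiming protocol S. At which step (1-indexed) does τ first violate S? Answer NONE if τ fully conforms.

2

@1 !Bool  ✓  cont: ?Int.rec X.…
@2 got ?Str, protocol expects ?Int  ✗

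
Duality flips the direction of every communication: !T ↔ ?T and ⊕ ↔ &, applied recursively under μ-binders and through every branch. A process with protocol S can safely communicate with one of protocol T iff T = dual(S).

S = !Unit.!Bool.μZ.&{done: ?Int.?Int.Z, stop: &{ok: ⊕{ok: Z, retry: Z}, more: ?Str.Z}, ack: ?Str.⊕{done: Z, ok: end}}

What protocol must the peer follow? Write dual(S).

!Unit ↦ ?Unit
  !Bool ↦ ?Bool
    μZ ↦ μZ  (rec unchanged)
      &{done,stop,ack} ↦ ⊕{done,stop,ack}  (offer→select)
        case done:
          ?Int ↦ !Int
            ?Int ↦ !Int
              dual(Z) = Z
        case stop:
          &{ok,more} ↦ ⊕{ok,more}  (offer→select)
            case ok:
              ⊕{ok,retry} ↦ &{ok,retry}  (select→offer)
                case ok:
                  dual(Z) = Z
                case retry:
                  dual(Z) = Z
            case more:
              ?Str ↦ !Str
                dual(Z) = Z
        case ack:
          ?Str ↦ !Str
            ⊕{done,ok} ↦ &{done,ok}  (select→offer)
              case done:
                dual(Z) = Z
              case ok:
                dual(end) = end

?Unit.?Bool.μZ.⊕{done: !Int.!Int.Z, stop: ⊕{ok: &{ok: Z, retry: Z}, more: !Str.Z}, ack: !Str.&{done: Z, ok: end}}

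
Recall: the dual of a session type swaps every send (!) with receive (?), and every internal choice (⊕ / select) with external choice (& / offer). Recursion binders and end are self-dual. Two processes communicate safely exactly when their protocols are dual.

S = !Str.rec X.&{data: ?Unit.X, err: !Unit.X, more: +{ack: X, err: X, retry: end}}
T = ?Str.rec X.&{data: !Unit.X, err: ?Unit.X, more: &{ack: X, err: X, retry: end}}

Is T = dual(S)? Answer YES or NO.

NO

!Str | ?Str  ok
  rec X | rec X  ok (rec unchanged)
    &{data,err,more} | &{data,err,more}  ✗ choice polarity not flipped — not dual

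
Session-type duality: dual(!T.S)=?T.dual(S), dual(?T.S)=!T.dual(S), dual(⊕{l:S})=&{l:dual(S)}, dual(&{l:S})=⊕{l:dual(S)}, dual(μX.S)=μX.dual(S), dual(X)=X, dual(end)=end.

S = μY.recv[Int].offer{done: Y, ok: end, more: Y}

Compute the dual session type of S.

μY.send[Int].select{done: Y, ok: end, more: Y}

μY ↦ μY  (rec unchanged)
  recv[Int] ↦ send[Int]
    offer{done,ok,more} ↦ select{done,ok,more}  (&→⊕)
      • done:
        dual(Y) = Y
      • ok:
        dual(end) = end
      • more:
        dual(Y) = Y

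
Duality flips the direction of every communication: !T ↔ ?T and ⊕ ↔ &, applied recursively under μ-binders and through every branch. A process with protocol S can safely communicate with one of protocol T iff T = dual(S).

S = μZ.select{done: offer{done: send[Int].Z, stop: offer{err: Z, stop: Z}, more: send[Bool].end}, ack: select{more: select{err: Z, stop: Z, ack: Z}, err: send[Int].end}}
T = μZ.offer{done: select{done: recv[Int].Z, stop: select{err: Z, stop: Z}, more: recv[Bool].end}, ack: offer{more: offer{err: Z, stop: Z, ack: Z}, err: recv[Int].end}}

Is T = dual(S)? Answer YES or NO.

μZ vs μZ  ✓ (rec unchanged)
  select{done,ack} vs offer{done,ack}  ✓ label sets agree
    • done:
      offer{done,stop,more} vs select{done,stop,more}  ✓ label sets agree
        • done:
          send[Int] vs recv[Int]  ✓
            Z vs Z  ✓
        • stop:
          offer{err,stop} vs select{err,stop}  ✓ label sets agree
            • err:
              Z vs Z  ✓
            • stop:
              Z vs Z  ✓
        • more:
          send[Bool] vs recv[Bool]  ✓
            end vs end  ✓
    • ack:
      select{more,err} vs offer{more,err}  ✓ label sets agree
        • more:
          select{err,stop,ack} vs offer{err,stop,ack}  ✓ label sets agree
            • err:
              Z vs Z  ✓
            • stop:
              Z vs Z  ✓
            • ack:
              Z vs Z  ✓
        • err:
          send[Int] vs recv[Int]  ✓
            end vs end  ✓

YES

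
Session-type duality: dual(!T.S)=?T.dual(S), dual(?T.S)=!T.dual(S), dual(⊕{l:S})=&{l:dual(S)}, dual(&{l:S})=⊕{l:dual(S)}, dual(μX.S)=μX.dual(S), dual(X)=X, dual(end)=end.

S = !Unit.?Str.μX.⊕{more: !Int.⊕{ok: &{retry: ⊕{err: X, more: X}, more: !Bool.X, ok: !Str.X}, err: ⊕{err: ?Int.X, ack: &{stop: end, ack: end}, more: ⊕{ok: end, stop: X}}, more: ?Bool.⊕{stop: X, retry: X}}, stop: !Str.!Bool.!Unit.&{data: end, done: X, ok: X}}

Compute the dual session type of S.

?Unit.!Str.μX.&{more: ?Int.&{ok: ⊕{retry: &{err: X, more: X}, more: ?Bool.X, ok: ?Str.X}, err: &{err: !Int.X, ack: ⊕{stop: end, ack: end}, more: &{ok: end, stop: X}}, more: !Bool.&{stop: X, retry: X}}, stop: ?Str.?Bool.?Unit.⊕{data: end, done: X, ok: X}}

!Unit ↦ ?Unit
  ?Str ↦ !Str
    μX ↦ μX  (binder kept)
      ⊕{more,stop} ↦ &{more,stop}  (⊕→&)
        [more]
          !Int ↦ ?Int
            ⊕{ok,err,more} ↦ &{ok,err,more}  (⊕→&)
              [ok]
                &{retry,more,ok} ↦ ⊕{retry,more,ok}  (offer→select)
                  [retry]
                    ⊕{err,more} ↦ &{err,more}  (⊕→&)
                      [err]
                        X ↦ X
                      [more]
                        X ↦ X
                  [more]
                    !Bool ↦ ?Bool
                      X ↦ X
                  [ok]
                    !Str ↦ ?Str
                      X ↦ X
              [err]
                ⊕{err,ack,more} ↦ &{err,ack,more}  (⊕→&)
                  [err]
                    ?Int ↦ !Int
                      X ↦ X
                  [ack]
                    &{stop,ack} ↦ ⊕{stop,ack}  (offer→select)
                      [stop]
                        end ↦ end
                      [ack]
                        end ↦ end
                  [more]
                    ⊕{ok,stop} ↦ &{ok,stop}  (⊕→&)
                      [ok]
                        end ↦ end
                      [stop]
                        X ↦ X
              [more]
                ?Bool ↦ !Bool
                  ⊕{stop,retry} ↦ &{stop,retry}  (⊕→&)
                    [stop]
                      X ↦ X
                    [retry]
                      X ↦ X
        [stop]
          !Str ↦ ?Str
            !Bool ↦ ?Bool
              !Unit ↦ ?Unit
                &{data,done,ok} ↦ ⊕{data,done,ok}  (offer→select)
                  [data]
                    end ↦ end
                  [done]
                    X ↦ X
                  [ok]
                    X ↦ X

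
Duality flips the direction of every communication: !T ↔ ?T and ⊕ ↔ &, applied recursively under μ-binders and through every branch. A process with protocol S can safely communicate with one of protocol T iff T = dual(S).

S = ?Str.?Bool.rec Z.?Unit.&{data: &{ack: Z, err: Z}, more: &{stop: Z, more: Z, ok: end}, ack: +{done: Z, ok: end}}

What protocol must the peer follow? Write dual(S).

?Str ↦ !Str
  ?Bool ↦ !Bool
    rec Z ↦ rec Z  (rec unchanged)
      ?Unit ↦ !Unit
        &{data,more,ack} ↦ +{data,more,ack}  (external→internal)
          [data]
            &{ack,err} ↦ +{ack,err}  (external→internal)
              [ack]
                Z self-dual
              [err]
                Z self-dual
          [more]
            &{stop,more,ok} ↦ +{stop,more,ok}  (external→internal)
              [stop]
                Z self-dual
              [more]
                Z self-dual
              [ok]
                end self-dual
          [ack]
            +{done,ok} ↦ &{done,ok}  (⊕→&)
              [done]
                Z self-dual
              [ok]
                end self-dual

!Str.!Bool.rec Z.!Unit.+{data: +{ack: Z, err: Z}, more: +{stop: Z, more: Z, ok: end}, ack: &{done: Z, ok: end}}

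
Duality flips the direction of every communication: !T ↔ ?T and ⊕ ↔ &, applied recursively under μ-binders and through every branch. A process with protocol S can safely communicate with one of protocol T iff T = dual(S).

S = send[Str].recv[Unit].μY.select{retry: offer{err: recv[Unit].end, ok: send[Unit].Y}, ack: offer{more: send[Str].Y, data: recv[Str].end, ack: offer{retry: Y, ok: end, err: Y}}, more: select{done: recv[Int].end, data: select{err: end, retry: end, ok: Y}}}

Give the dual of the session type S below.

recv[Str].send[Unit].μY.offer{retry: select{err: send[Unit].end, ok: recv[Unit].Y}, ack: select{more: recv[Str].Y, data: send[Str].end, ack: select{retry: Y, ok: end, err: Y}}, more: offer{done: send[Int].end, data: offer{err: end, retry: end, ok: Y}}}

send[Str] ↦ recv[Str]
  recv[Unit] ↦ send[Unit]
    μY ↦ μY  (rec unchanged)
      select{retry,ack,more} ↦ offer{retry,ack,more}  (internal→external)
        case retry:
          offer{err,ok} ↦ select{err,ok}  (offer→select)
            case err:
              recv[Unit] ↦ send[Unit]
                end ↦ end
            case ok:
              send[Unit] ↦ recv[Unit]
                Y ↦ Y
        case ack:
          offer{more,data,ack} ↦ select{more,data,ack}  (offer→select)
            case more:
              send[Str] ↦ recv[Str]
                Y ↦ Y
            case data:
              recv[Str] ↦ send[Str]
                end ↦ end
            case ack:
              offer{retry,ok,err} ↦ select{retry,ok,err}  (offer→select)
                case retry:
                  Y ↦ Y
                case ok:
                  end ↦ end
                case err:
                  Y ↦ Y
        case more:
          select{done,data} ↦ offer{done,data}  (internal→external)
            case done:
              recv[Int] ↦ send[Int]
                end ↦ end
            case data:
              select{err,retry,ok} ↦ offer{err,retry,ok}  (internal→external)
                case err:
                  end ↦ end
                case retry:
                  end ↦ end
                case ok:
                  Y ↦ Y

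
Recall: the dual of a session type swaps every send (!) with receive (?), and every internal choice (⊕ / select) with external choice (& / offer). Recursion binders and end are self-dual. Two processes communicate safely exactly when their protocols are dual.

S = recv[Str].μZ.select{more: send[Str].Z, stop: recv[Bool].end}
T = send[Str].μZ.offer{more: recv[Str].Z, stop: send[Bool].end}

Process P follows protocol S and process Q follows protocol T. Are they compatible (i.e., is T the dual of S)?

YES

recv[Str] | send[Str]  ok
  μZ | μZ  ok (μ self-dual)
    select{more,stop} | offer{more,stop}  ok labels match
      case more:
        send[Str] | recv[Str]  ok
          Z | Z  ok
      case stop:
        recv[Bool] | send[Bool]  ok
          end | end  ok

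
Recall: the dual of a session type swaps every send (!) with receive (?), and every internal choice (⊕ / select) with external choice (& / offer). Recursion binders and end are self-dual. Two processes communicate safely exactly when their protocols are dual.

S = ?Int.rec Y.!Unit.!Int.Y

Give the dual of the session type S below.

!Int.rec Y.?Unit.?Int.Y

?Int → !Int
  rec Y → rec Y  (binder kept)
    !Unit → ?Unit
      !Int → ?Int
        Y self-dual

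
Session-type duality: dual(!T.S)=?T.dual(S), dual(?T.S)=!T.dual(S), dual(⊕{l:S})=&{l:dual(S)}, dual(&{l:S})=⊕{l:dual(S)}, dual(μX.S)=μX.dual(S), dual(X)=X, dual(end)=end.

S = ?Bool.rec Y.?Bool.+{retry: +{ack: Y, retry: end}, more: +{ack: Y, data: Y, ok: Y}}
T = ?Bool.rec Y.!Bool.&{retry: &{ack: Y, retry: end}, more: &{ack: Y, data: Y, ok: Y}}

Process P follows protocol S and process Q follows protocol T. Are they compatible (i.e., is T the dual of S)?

NO

?Bool ‖ ?Bool  ✗ same direction on both sides — not dual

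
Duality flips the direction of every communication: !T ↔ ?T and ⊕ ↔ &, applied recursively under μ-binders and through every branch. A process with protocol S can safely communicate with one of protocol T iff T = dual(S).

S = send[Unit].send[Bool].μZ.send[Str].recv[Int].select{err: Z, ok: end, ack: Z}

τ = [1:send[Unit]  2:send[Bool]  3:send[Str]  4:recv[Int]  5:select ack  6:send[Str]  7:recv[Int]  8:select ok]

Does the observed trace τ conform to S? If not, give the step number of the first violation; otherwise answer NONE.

NONE

[1] send[Unit]  ok  now at send[Bool].μZ.…
[2] send[Bool]  ok  now at μZ.…
[3] send[Str]  ok  now at recv[Int].select{err: μZ.…, ok: end, ack: μZ.…}
[4] recv[Int]  ok  now at select{err: μZ.…, ok: end, ack: μZ.…}
[5] select ack  ok  now at μZ.…
[6] send[Str]  ok  now at recv[Int].select{err: μZ.…, ok: end, ack: μZ.…}
[7] recv[Int]  ok  now at select{err: μZ.…, ok: end, ack: μZ.…}
[8] select ok  ok  now at end
τ conforms to S (length 8)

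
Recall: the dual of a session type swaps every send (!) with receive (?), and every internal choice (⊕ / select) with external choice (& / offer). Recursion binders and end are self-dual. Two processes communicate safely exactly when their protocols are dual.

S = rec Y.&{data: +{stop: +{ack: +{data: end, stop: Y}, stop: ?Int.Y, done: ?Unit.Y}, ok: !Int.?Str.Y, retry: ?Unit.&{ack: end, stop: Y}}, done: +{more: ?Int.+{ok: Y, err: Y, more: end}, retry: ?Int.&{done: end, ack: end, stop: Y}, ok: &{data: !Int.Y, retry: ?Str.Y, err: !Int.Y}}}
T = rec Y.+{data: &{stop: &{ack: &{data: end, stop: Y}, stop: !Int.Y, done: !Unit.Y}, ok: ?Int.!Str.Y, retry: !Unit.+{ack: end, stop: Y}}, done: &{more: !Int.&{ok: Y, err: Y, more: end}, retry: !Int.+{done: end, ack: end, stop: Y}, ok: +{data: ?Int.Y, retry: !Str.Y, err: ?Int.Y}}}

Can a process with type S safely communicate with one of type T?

rec Y | rec Y  ✓ (rec unchanged)
  &{data,done} | +{data,done}  ✓ same labels
    • data:
      +{stop,ok,retry} | &{stop,ok,retry}  ✓ same labels
        • stop:
          +{ack,stop,done} | &{ack,stop,done}  ✓ same labels
            • ack:
              +{data,stop} | &{data,stop}  ✓ same labels
                • data:
                  end | end  ✓
                • stop:
                  Y | Y  ✓
            • stop:
              ?Int | !Int  ✓
                Y | Y  ✓
            • done:
              ?Unit | !Unit  ✓
                Y | Y  ✓
        • ok:
          !Int | ?Int  ✓
            ?Str | !Str  ✓
              Y | Y  ✓
        • retry:
          ?Unit | !Unit  ✓
            &{ack,stop} | +{ack,stop}  ✓ same labels
              • ack:
                end | end  ✓
              • stop:
                Y | Y  ✓
    • done:
      +{more,retry,ok} | &{more,retry,ok}  ✓ same labels
        • more:
          ?Int | !Int  ✓
            +{ok,err,more} | &{ok,err,more}  ✓ same labels
              • ok:
                Y | Y  ✓
              • err:
                Y | Y  ✓
              • more:
                end | end  ✓
        • retry:
          ?Int | !Int  ✓
            &{done,ack,stop} | +{done,ack,stop}  ✓ same labels
              • done:
                end | end  ✓
              • ack:
                end | end  ✓
              • stop:
                Y | Y  ✓
        • ok:
          &{data,retry,err} | +{data,retry,err}  ✓ same labels
            • data:
              !Int | ?Int  ✓
                Y | Y  ✓
            • retry:
              ?Str | !Str  ✓
                Y | Y  ✓
            • err:
              !Int | ?Int  ✓
                Y | Y  ✓

YES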